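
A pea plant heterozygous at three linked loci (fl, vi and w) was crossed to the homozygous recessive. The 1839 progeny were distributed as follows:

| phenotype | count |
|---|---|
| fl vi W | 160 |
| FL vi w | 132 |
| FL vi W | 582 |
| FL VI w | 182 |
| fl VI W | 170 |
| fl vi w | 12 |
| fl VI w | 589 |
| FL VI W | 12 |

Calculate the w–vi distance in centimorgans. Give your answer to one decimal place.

17.7 centimorgans

The two most frequent reciprocal classes, FL vi W and fl VI w, are the parental types, so the F1 was FL vi W / fl VI w.
The two rarest classes, FL VI W and fl vi w, are the double crossovers. Comparing them with the parentals, only the vi allele has switched, so vi is the middle locus and the order is fl – vi – w.
Crossovers in the vi–w interval produce the single-crossover classes FL vi w and fl VI W (132 + 170 = 302) plus the double crossovers (24).
RF(vi–w) = (302 + 24) / 1839 = 326/1839 = 0.1773 → 17.7 centimorgans.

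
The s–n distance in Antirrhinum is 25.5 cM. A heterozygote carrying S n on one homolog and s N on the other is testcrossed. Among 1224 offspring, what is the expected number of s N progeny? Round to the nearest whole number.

456

A map distance of 25.5 cM corresponds to a recombination frequency of 0.255.
The F1 is S n / s N, so s N is a parental gamete class with expected frequency (1 − r)/2 = 0.745/2 = 0.3725.
Expected number = 0.3725 × 1224 = 455.94 ≈ 456.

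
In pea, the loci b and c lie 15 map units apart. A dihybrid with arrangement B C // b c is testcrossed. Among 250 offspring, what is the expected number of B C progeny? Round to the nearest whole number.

106

A map distance of 15 map units corresponds to a recombination frequency of 0.150.
The F1 is B C / b c, so B C is a parental gamete class with expected frequency (1 − r)/2 = 0.850/2 = 0.4250.
Expected number = 0.4250 × 250 = 106.25 ≈ 106.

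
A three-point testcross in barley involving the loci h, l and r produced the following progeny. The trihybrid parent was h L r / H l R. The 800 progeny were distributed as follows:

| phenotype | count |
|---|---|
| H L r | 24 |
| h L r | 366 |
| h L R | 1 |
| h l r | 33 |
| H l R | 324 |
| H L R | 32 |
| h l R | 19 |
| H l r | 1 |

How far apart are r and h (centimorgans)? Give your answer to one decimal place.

The two rarest classes, h L R and H l r, are the double crossovers. Comparing them with the parentals, only the r allele has switched, so r is the middle locus and the order is l – r – h.
Crossovers in the r–h interval produce the single-crossover classes H L r and h l R (24 + 19 = 43) plus the double crossovers (2).
RF(r–h) = (43 + 2) / 800 = 45/800 = 0.0563 → 5.6 centimorgans.

5.6 centimorgans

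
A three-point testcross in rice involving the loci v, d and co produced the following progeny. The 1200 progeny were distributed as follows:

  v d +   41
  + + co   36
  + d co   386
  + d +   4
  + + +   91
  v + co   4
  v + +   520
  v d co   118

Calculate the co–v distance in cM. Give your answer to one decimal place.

The two most frequent reciprocal classes, + d co and v + +, are the parental types, so the F1 was + d co / v + +.
The two rarest classes, + d + and v + co, are the double crossovers. Comparing them with the parentals, only the co allele has switched, so co is the middle locus and the order is v – co – d.
Crossovers in the v–co interval produce the single-crossover classes v d co and + + + (118 + 91 = 209) plus the double crossovers (8).
RF(v–co) = (209 + 8) / 1200 = 217/1200 = 0.1808 → 18.1 cM.

18.1 cM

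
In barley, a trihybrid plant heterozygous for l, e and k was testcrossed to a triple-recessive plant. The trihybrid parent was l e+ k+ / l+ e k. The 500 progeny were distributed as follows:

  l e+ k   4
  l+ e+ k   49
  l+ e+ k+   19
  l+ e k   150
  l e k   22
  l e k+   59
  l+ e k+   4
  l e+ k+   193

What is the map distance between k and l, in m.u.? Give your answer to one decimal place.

9.8 m.u.

The two rarest classes, l e+ k and l+ e k+, are the double crossovers. Comparing them with the parentals, only the k allele has switched, so k is the middle locus and the order is l – k – e.
Crossovers in the l–k interval produce the single-crossover classes l+ e+ k+ and l e k (19 + 22 = 41) plus the double crossovers (8).
RF(l–k) = (41 + 8) / 500 = 49/500 = 0.0980 → 9.8 m.u.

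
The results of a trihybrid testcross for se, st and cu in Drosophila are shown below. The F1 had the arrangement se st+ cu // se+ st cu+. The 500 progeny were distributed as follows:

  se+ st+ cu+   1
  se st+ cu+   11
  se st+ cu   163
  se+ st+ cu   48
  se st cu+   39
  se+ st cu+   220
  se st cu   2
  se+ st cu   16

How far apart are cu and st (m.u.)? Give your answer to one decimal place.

6.0 m.u.

The two rarest classes, se st cu and se+ st+ cu+, are the double crossovers. Comparing them with the parentals, only the st allele has switched, so st is the middle locus and the order is cu – st – se.
Crossovers in the cu–st interval produce the single-crossover classes se st+ cu+ and se+ st cu (11 + 16 = 27) plus the double crossovers (3).
RF(cu–st) = (27 + 3) / 500 = 30/500 = 0.0600 → 6.0 m.u.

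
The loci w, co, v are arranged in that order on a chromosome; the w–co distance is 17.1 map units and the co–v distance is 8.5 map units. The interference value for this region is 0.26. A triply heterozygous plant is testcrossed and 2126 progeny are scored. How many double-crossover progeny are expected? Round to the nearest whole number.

23

Map distances give recombination frequencies of 0.171 and 0.085 for the two intervals.
With interference 0.26 (so coincidence = 0.74), expected double-crossover frequency = 0.171 × 0.085 × 0.74 = 0.01076.
Expected number = 0.01076 × 2126 = 22.87 ≈ 23.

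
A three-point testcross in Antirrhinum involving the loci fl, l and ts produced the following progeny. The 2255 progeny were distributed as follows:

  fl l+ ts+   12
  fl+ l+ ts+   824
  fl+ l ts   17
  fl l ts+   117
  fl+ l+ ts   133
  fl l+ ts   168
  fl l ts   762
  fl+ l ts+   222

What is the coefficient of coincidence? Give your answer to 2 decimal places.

The two most frequent reciprocal classes, fl+ l+ ts+ and fl l ts, are the parental types, so the F1 was fl+ l+ ts+ / fl l ts.
The two rarest classes, fl l+ ts+ and fl+ l ts, are the double crossovers. Comparing them with the parentals, only the fl allele has switched, so fl is the middle locus and the order is ts – fl – l.
ts–fl: (250 + 29)/2255 = 0.1237; fl–l: (390 + 29)/2255 = 0.1858.
Expected DCO frequency = 0.1237 × 0.1858 ≈ 0.02298; observed = 29/2255 ≈ 0.01286.
Coefficient of coincidence = 0.01286/0.02298 ≈ 0.56.

0.56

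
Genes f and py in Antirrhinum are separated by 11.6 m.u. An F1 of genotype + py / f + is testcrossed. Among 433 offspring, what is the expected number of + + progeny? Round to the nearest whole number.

A map distance of 11.6 m.u. corresponds to a recombination frequency of 0.116.
The F1 is + py / f +, so + + is a recombinant gamete class with expected frequency r/2 = 0.116/2 = 0.0580.
Expected number = 0.0580 × 433 = 25.11 ≈ 25.

25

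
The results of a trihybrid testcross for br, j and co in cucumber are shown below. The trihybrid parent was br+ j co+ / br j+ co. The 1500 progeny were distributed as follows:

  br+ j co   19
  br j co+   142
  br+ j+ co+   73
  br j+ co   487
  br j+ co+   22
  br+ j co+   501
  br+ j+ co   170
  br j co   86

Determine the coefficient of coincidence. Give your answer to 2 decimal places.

The two rarest classes, br+ j co and br j+ co+, are the double crossovers. Comparing them with the parentals, only the co allele has switched, so co is the middle locus and the order is br – co – j.
br–co: (312 + 41)/1500 = 0.2353; co–j: (159 + 41)/1500 = 0.1333.
Expected DCO frequency = 0.2353 × 0.1333 ≈ 0.03137; observed = 41/1500 ≈ 0.02733.
Coefficient of coincidence = 0.02733/0.03137 ≈ 0.87.

0.87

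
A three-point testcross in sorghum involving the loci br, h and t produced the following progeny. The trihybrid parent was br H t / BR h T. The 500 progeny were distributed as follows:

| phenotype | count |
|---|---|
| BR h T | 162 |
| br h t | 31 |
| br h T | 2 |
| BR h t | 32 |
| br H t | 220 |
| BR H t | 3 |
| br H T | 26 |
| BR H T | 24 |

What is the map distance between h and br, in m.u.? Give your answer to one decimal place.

The two rarest classes, BR H t and br h T, are the double crossovers. Comparing them with the parentals, only the br allele has switched, so br is the middle locus and the order is t – br – h.
Crossovers in the br–h interval produce the single-crossover classes br h t and BR H T (31 + 24 = 55) plus the double crossovers (5).
RF(br–h) = (55 + 5) / 500 = 60/500 = 0.1200 → 12.0 m.u.

12.0 m.u.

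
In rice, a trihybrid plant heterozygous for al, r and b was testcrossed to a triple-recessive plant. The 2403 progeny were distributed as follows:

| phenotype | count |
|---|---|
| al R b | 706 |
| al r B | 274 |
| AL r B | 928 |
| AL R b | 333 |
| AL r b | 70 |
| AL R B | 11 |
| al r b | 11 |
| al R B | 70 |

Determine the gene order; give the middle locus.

r

The two most frequent reciprocal classes, AL r B and al R b, are the parental types, so the F1 was AL r B / al R b.
The two rarest classes, AL R B and al r b, are the double crossovers. Comparing them with the parentals, only the r allele has switched, so r is the middle locus and the order is b – r – al.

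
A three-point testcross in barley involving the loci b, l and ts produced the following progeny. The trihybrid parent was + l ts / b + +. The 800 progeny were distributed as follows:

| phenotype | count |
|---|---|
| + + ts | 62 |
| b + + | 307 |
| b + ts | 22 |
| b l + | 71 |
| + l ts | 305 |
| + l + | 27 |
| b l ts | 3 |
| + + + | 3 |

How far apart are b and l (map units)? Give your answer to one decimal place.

The two rarest classes, b l ts and + + +, are the double crossovers. Comparing them with the parentals, only the b allele has switched, so b is the middle locus and the order is l – b – ts.
Crossovers in the l–b interval produce the single-crossover classes + + ts and b l + (62 + 71 = 133) plus the double crossovers (6).
RF(l–b) = (133 + 6) / 800 = 139/800 = 0.1737 → 17.4 map units.

17.4 map units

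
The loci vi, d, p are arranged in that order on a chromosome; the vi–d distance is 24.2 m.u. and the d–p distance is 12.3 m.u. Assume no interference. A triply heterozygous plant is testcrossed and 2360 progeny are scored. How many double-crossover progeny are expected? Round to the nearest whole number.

Map distances give recombination frequencies of 0.242 and 0.123 for the two intervals.
With no interference, expected double-crossover frequency = 0.242 × 0.123 = 0.02977.
Expected number = 0.02977 × 2360 = 70.25 ≈ 70.

70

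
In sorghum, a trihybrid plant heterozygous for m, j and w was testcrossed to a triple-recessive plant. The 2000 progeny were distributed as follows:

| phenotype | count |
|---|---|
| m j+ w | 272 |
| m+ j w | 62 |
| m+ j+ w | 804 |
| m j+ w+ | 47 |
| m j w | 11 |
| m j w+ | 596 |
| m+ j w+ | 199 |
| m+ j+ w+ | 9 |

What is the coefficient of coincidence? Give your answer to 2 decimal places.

The two most frequent reciprocal classes, m j w+ and m+ j+ w, are the parental types, so the F1 was m j w+ / m+ j+ w.
The two rarest classes, m j w and m+ j+ w+, are the double crossovers. Comparing them with the parentals, only the w allele has switched, so w is the middle locus and the order is m – w – j.
m–w: (471 + 20)/2000 = 0.2455; w–j: (109 + 20)/2000 = 0.0645.
Expected DCO frequency = 0.2455 × 0.0645 ≈ 0.01583; observed = 20/2000 ≈ 0.01000.
Coefficient of coincidence = 0.01000/0.01583 ≈ 0.63.

0.63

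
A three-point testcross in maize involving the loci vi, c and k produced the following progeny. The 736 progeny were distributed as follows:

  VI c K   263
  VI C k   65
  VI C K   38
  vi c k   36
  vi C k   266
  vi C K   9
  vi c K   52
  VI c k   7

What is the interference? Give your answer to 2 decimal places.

The two most frequent reciprocal classes, vi C k and VI c K, are the parental types, so the F1 was vi C k / VI c K.
The two rarest classes, vi C K and VI c k, are the double crossovers. Comparing them with the parentals, only the k allele has switched, so k is the middle locus and the order is vi – k – c.
vi–k: (117 + 16)/736 = 0.1807; k–c: (74 + 16)/736 = 0.1223.
Expected DCO frequency = 0.1807 × 0.1223 ≈ 0.02210; observed = 16/736 ≈ 0.02174.
Coefficient of coincidence = 0.02174/0.02210 ≈ 0.98; interference = 1 − 0.98 = 0.02.

0.02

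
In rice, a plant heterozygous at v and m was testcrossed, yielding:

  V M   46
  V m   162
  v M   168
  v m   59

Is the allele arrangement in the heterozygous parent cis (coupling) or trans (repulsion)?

The two most frequent classes are V m (162) and v M (168); these are the parental (non-recombinant) types.
So the F1 carried V m on one chromosome and v M on the other — the recessive alleles are on opposite chromosomes (trans / repulsion).

trans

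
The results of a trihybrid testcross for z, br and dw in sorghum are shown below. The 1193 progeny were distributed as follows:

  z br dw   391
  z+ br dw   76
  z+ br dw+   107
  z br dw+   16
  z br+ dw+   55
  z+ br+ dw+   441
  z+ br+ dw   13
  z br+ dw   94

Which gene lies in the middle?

dw

The two most frequent reciprocal classes, z br dw and z+ br+ dw+, are the parental types, so the F1 was z br dw / z+ br+ dw+.
The two rarest classes, z br dw+ and z+ br+ dw, are the double crossovers. Comparing them with the parentals, only the dw allele has switched, so dw is the middle locus and the order is z – dw – br.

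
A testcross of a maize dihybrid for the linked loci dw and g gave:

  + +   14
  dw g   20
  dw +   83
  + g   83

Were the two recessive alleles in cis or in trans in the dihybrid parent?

trans

The two most frequent classes are + g (83) and dw + (83); these are the parental (non-recombinant) types.
So the F1 carried + g on one chromosome and dw + on the other — the recessive alleles are on opposite chromosomes (trans / repulsion).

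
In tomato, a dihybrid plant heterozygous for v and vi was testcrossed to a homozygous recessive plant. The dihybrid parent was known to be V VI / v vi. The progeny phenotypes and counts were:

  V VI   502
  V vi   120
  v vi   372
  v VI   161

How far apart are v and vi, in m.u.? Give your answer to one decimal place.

24.3 m.u.

The recombinant classes are V vi and v VI: 120 + 161 = 281.
Recombination frequency = 281/1155 = 0.2433 ≈ 24.3%, i.e. 24.3 m.u.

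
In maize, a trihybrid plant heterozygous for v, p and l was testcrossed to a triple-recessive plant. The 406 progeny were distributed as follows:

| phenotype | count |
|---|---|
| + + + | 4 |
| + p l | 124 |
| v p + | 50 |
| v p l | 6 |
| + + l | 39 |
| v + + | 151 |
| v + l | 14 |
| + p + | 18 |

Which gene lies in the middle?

v

The two most frequent reciprocal classes, v + + and + p l, are the parental types, so the F1 was v + + / + p l.
The two rarest classes, + + + and v p l, are the double crossovers. Comparing them with the parentals, only the v allele has switched, so v is the middle locus and the order is l – v – p.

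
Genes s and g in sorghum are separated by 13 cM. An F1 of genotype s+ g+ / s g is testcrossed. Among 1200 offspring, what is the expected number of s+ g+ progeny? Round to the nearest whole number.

522

A map distance of 13 cM corresponds to a recombination frequency of 0.130.
The F1 is s+ g+ / s g, so s+ g+ is a parental gamete class with expected frequency (1 − r)/2 = 0.870/2 = 0.4350.
Expected number = 0.4350 × 1200 = 522.00 ≈ 522.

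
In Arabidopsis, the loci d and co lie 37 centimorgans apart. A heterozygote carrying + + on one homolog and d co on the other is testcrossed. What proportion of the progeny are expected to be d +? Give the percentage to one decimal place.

A map distance of 37 centimorgans corresponds to a recombination frequency of 0.370.
The F1 is + + / d co, so d + is a recombinant gamete class with expected frequency r/2 = 0.370/2 = 0.1850.
That is 0.1850 = 18.5% of the progeny.

18.5%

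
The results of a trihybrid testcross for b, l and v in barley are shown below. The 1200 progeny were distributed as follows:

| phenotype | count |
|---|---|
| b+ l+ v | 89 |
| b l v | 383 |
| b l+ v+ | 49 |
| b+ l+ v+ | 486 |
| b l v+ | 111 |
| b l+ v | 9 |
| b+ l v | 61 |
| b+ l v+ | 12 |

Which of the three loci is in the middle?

l

The two most frequent reciprocal classes, b l v and b+ l+ v+, are the parental types, so the F1 was b l v / b+ l+ v+.
The two rarest classes, b l+ v and b+ l v+, are the double crossovers. Comparing them with the parentals, only the l allele has switched, so l is the middle locus and the order is b – l – v.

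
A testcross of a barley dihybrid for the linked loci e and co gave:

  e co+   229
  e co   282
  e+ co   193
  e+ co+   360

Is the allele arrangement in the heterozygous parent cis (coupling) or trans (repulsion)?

The two most frequent classes are e+ co+ (360) and e co (282); these are the parental (non-recombinant) types.
So the F1 carried e+ co+ on one chromosome and e co on the other — the recessive alleles are on the same chromosome (cis / coupling).

cis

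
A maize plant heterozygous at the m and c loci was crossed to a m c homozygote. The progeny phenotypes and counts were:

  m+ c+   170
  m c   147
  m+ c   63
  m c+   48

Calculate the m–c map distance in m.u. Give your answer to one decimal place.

The two most frequent classes, m+ c+ (170) and m c (147), are the parental types, so the F1 was m+ c+ / m c.
The recombinant classes are m+ c and m c+: 63 + 48 = 111.
Recombination frequency = 111/428 = 0.2593 ≈ 25.9%, i.e. 25.9 m.u.

25.9 m.u.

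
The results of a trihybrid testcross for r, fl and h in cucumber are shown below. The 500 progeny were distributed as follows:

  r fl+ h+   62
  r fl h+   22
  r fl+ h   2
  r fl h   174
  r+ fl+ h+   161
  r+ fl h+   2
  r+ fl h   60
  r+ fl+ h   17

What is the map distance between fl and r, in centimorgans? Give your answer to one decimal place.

The two most frequent reciprocal classes, r fl h and r+ fl+ h+, are the parental types, so the F1 was r fl h / r+ fl+ h+.
The two rarest classes, r fl+ h and r+ fl h+, are the double crossovers. Comparing them with the parentals, only the fl allele has switched, so fl is the middle locus and the order is h – fl – r.
Crossovers in the fl–r interval produce the single-crossover classes r+ fl h and r fl+ h+ (60 + 62 = 122) plus the double crossovers (4).
RF(fl–r) = (122 + 4) / 500 = 126/500 = 0.2520 → 25.2 centimorgans.

25.2 centimorgans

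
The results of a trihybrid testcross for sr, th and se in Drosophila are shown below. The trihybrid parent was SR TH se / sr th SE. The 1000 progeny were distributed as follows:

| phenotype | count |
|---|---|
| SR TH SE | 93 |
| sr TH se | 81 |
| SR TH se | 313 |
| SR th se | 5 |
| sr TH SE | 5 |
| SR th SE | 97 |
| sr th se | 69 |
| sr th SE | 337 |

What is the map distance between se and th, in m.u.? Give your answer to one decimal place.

17.2 m.u.

The two rarest classes, SR th se and sr TH SE, are the double crossovers. Comparing them with the parentals, only the th allele has switched, so th is the middle locus and the order is se – th – sr.
Crossovers in the se–th interval produce the single-crossover classes SR TH SE and sr th se (93 + 69 = 162) plus the double crossovers (10).
RF(se–th) = (162 + 10) / 1000 = 172/1000 = 0.1720 → 17.2 m.u.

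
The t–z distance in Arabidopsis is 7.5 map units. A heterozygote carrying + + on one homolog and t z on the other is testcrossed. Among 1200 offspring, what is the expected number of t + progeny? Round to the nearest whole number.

A map distance of 7.5 map units corresponds to a recombination frequency of 0.075.
The F1 is + + / t z, so t + is a recombinant gamete class with expected frequency r/2 = 0.075/2 = 0.0375.
Expected number = 0.0375 × 1200 = 45.00 ≈ 45.

45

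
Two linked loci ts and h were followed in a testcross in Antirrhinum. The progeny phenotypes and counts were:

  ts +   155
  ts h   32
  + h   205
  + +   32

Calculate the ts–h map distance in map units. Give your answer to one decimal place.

15.1 map units

The two most frequent classes, + h (205) and ts + (155), are the parental types, so the F1 was + h / ts +.
The recombinant classes are + + and ts h: 32 + 32 = 64.
Recombination frequency = 64/424 = 0.1509 ≈ 15.1%, i.e. 15.1 map units.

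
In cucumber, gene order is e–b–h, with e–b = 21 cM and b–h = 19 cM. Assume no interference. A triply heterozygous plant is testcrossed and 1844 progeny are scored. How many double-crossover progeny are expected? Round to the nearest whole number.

Map distances give recombination frequencies of 0.210 and 0.190 for the two intervals.
With no interference, expected double-crossover frequency = 0.210 × 0.190 = 0.03990.
Expected number = 0.03990 × 1844 = 73.58 ≈ 74.

74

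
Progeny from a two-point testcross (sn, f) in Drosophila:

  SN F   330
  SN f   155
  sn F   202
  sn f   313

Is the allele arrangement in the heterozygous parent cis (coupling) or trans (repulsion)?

The two most frequent classes are SN F (330) and sn f (313); these are the parental (non-recombinant) types.
So the F1 carried SN F on one chromosome and sn f on the other — the recessive alleles are on the same chromosome (cis / coupling).

cis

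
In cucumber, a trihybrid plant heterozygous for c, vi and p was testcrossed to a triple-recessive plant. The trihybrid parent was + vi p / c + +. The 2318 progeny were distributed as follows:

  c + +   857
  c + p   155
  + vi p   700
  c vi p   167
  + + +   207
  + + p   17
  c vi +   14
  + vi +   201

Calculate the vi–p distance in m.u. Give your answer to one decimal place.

16.7 m.u.

The two rarest classes, + + p and c vi +, are the double crossovers. Comparing them with the parentals, only the vi allele has switched, so vi is the middle locus and the order is p – vi – c.
Crossovers in the p–vi interval produce the single-crossover classes + vi + and c + p (201 + 155 = 356) plus the double crossovers (31).
RF(p–vi) = (356 + 31) / 2318 = 387/2318 = 0.1670 → 16.7 m.u.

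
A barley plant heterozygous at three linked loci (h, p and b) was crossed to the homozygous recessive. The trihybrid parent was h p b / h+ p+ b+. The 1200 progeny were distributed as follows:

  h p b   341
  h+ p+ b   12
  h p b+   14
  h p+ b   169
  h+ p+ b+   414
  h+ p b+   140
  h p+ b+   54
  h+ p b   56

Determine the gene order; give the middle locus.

b

The two rarest classes, h p b+ and h+ p+ b, are the double crossovers. Comparing them with the parentals, only the b allele has switched, so b is the middle locus and the order is p – b – h.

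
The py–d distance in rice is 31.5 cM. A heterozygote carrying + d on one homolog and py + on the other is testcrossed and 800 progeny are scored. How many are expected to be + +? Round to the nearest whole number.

126

A map distance of 31.5 cM corresponds to a recombination frequency of 0.315.
The F1 is + d / py +, so + + is a recombinant gamete class with expected frequency r/2 = 0.315/2 = 0.1575.
Expected number = 0.1575 × 800 = 126.00 ≈ 126.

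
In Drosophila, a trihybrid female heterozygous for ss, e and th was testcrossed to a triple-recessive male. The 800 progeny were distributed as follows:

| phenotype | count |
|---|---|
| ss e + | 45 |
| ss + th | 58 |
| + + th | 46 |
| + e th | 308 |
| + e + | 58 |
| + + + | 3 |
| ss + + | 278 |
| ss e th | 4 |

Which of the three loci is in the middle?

The two most frequent reciprocal classes, ss + + and + e th, are the parental types, so the F1 was ss + + / + e th.
The two rarest classes, + + + and ss e th, are the double crossovers. Comparing them with the parentals, only the ss allele has switched, so ss is the middle locus and the order is th – ss – e.

ss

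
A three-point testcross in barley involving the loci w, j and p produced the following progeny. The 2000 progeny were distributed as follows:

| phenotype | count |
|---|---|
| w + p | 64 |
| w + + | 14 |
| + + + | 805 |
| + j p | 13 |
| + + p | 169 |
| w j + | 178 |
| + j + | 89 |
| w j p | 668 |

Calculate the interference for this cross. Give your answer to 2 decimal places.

0.20

The two most frequent reciprocal classes, w j p and + + +, are the parental types, so the F1 was w j p / + + +.
The two rarest classes, + j p and w + +, are the double crossovers. Comparing them with the parentals, only the w allele has switched, so w is the middle locus and the order is j – w – p.
j–w: (153 + 27)/2000 = 0.0900; w–p: (347 + 27)/2000 = 0.1870.
Expected DCO frequency = 0.0900 × 0.1870 ≈ 0.01683; observed = 27/2000 ≈ 0.01350.
Coefficient of coincidence = 0.01350/0.01683 ≈ 0.80; interference = 1 − 0.80 = 0.20.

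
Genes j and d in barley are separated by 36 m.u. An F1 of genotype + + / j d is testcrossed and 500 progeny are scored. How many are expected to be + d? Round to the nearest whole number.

90

A map distance of 36 m.u. corresponds to a recombination frequency of 0.360.
The F1 is + + / j d, so + d is a recombinant gamete class with expected frequency r/2 = 0.360/2 = 0.1800.
Expected number = 0.1800 × 500 = 90.00 ≈ 90.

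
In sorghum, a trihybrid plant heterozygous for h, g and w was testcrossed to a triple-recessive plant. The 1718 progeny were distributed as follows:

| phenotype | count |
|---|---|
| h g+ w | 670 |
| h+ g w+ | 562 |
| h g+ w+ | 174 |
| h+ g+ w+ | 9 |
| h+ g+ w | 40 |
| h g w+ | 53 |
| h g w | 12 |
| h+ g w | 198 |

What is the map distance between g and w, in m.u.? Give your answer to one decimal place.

The two most frequent reciprocal classes, h g+ w and h+ g w+, are the parental types, so the F1 was h g+ w / h+ g w+.
The two rarest classes, h g w and h+ g+ w+, are the double crossovers. Comparing them with the parentals, only the g allele has switched, so g is the middle locus and the order is w – g – h.
Crossovers in the w–g interval produce the single-crossover classes h g+ w+ and h+ g w (174 + 198 = 372) plus the double crossovers (21).
RF(w–g) = (372 + 21) / 1718 = 393/1718 = 0.2288 → 22.9 m.u.

22.9 m.u.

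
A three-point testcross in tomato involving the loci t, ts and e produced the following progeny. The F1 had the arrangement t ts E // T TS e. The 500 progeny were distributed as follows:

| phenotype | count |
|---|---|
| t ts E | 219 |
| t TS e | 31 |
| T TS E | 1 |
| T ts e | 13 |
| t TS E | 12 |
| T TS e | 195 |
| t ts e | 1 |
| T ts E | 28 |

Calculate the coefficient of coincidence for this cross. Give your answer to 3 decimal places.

The two rarest classes, t ts e and T TS E, are the double crossovers. Comparing them with the parentals, only the e allele has switched, so e is the middle locus and the order is t – e – ts.
t–e: (59 + 2)/500 = 0.1220; e–ts: (25 + 2)/500 = 0.0540.
Expected DCO frequency = 0.1220 × 0.0540 ≈ 0.00659; observed = 2/500 ≈ 0.00400.
Coefficient of coincidence = 0.00400/0.00659 ≈ 0.607.

0.607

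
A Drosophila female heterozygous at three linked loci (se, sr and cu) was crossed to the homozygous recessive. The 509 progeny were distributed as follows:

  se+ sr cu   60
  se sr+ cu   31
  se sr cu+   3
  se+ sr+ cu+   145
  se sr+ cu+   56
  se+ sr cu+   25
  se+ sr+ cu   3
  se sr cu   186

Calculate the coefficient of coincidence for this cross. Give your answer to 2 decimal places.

0.40

The two most frequent reciprocal classes, se sr cu and se+ sr+ cu+, are the parental types, so the F1 was se sr cu / se+ sr+ cu+.
The two rarest classes, se sr cu+ and se+ sr+ cu, are the double crossovers. Comparing them with the parentals, only the cu allele has switched, so cu is the middle locus and the order is se – cu – sr.
se–cu: (116 + 6)/509 = 0.2397; cu–sr: (56 + 6)/509 = 0.1218.
Expected DCO frequency = 0.2397 × 0.1218 ≈ 0.02920; observed = 6/509 ≈ 0.01179.
Coefficient of coincidence = 0.01179/0.02920 ≈ 0.40.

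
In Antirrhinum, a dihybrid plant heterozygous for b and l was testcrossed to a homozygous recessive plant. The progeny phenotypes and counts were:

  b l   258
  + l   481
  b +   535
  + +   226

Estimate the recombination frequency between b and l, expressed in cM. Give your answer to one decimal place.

The two most frequent classes, + l (481) and b + (535), are the parental types, so the F1 was + l / b +.
The recombinant classes are + + and b l: 226 + 258 = 484.
Recombination frequency = 484/1500 = 0.3227 ≈ 32.3%, i.e. 32.3 cM.

32.3 cM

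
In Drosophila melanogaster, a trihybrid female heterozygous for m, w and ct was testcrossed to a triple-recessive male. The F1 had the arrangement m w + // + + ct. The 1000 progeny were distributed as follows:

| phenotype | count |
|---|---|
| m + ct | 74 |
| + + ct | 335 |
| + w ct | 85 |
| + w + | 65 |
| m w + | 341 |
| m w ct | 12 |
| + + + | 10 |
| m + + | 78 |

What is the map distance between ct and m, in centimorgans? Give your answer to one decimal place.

16.1 centimorgans

The two rarest classes, m w ct and + + +, are the double crossovers. Comparing them with the parentals, only the ct allele has switched, so ct is the middle locus and the order is m – ct – w.
Crossovers in the m–ct interval produce the single-crossover classes + w + and m + ct (65 + 74 = 139) plus the double crossovers (22).
RF(m–ct) = (139 + 22) / 1000 = 161/1000 = 0.1610 → 16.1 centimorgans.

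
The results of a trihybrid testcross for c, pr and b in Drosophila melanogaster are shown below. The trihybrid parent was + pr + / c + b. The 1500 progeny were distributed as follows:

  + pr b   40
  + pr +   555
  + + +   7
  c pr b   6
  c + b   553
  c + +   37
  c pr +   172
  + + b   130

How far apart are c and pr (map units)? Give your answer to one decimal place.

The two rarest classes, + + + and c pr b, are the double crossovers. Comparing them with the parentals, only the pr allele has switched, so pr is the middle locus and the order is c – pr – b.
Crossovers in the c–pr interval produce the single-crossover classes c pr + and + + b (172 + 130 = 302) plus the double crossovers (13).
RF(c–pr) = (302 + 13) / 1500 = 315/1500 = 0.2100 → 21.0 map units.

21.0 map units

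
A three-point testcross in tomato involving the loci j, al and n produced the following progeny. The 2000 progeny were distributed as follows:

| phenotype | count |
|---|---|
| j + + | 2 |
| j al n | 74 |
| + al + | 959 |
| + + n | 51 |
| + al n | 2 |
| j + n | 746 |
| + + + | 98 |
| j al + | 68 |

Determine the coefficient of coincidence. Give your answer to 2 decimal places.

0.37

The two most frequent reciprocal classes, + al + and j + n, are the parental types, so the F1 was + al + / j + n.
The two rarest classes, + al n and j + +, are the double crossovers. Comparing them with the parentals, only the n allele has switched, so n is the middle locus and the order is al – n – j.
al–n: (172 + 4)/2000 = 0.0880; n–j: (119 + 4)/2000 = 0.0615.
Expected DCO frequency = 0.0880 × 0.0615 ≈ 0.00541; observed = 4/2000 ≈ 0.00200.
Coefficient of coincidence = 0.00200/0.00541 ≈ 0.37.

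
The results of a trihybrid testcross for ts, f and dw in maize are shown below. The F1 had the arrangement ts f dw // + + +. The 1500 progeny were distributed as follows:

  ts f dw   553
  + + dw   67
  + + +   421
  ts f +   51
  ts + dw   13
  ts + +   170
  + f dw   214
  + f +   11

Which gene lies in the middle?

The two rarest classes, ts + dw and + f +, are the double crossovers. Comparing them with the parentals, only the f allele has switched, so f is the middle locus and the order is ts – f – dw.

f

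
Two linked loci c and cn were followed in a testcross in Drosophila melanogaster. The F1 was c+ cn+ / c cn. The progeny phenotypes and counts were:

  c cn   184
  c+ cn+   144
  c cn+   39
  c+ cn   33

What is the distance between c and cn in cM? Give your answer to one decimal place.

The recombinant classes are c+ cn and c cn+: 33 + 39 = 72.
Recombination frequency = 72/400 = 0.1800 ≈ 18.0%, i.e. 18.0 cM.

18.0 cM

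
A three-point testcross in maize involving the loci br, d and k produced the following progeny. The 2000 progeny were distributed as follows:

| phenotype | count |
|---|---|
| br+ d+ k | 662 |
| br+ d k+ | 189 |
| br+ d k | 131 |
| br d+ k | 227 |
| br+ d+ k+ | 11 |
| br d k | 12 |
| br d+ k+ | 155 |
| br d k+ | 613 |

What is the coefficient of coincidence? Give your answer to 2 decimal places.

The two most frequent reciprocal classes, br+ d+ k and br d k+, are the parental types, so the F1 was br+ d+ k / br d k+.
The two rarest classes, br+ d+ k+ and br d k, are the double crossovers. Comparing them with the parentals, only the k allele has switched, so k is the middle locus and the order is br – k – d.
br–k: (416 + 23)/2000 = 0.2195; k–d: (286 + 23)/2000 = 0.1545.
Expected DCO frequency = 0.2195 × 0.1545 ≈ 0.03391; observed = 23/2000 ≈ 0.01150.
Coefficient of coincidence = 0.01150/0.03391 ≈ 0.34.

0.34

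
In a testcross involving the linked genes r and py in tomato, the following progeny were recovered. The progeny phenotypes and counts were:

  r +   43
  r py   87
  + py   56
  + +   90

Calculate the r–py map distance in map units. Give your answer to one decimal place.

The two most frequent classes, + + (90) and r py (87), are the parental types, so the F1 was + + / r py.
The recombinant classes are + py and r +: 56 + 43 = 99.
Recombination frequency = 99/276 = 0.3587 ≈ 35.9%, i.e. 35.9 map units.

35.9 map units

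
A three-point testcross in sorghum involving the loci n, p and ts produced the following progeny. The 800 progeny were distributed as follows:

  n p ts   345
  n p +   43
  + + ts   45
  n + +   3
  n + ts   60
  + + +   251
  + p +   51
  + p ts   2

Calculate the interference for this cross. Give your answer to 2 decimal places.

The two most frequent reciprocal classes, + + + and n p ts, are the parental types, so the F1 was + + + / n p ts.
The two rarest classes, n + + and + p ts, are the double crossovers. Comparing them with the parentals, only the n allele has switched, so n is the middle locus and the order is p – n – ts.
p–n: (111 + 5)/800 = 0.1450; n–ts: (88 + 5)/800 = 0.1163.
Expected DCO frequency = 0.1450 × 0.1163 ≈ 0.01686; observed = 5/800 ≈ 0.00625.
Coefficient of coincidence = 0.00625/0.01686 ≈ 0.37; interference = 1 − 0.37 = 0.63.

0.63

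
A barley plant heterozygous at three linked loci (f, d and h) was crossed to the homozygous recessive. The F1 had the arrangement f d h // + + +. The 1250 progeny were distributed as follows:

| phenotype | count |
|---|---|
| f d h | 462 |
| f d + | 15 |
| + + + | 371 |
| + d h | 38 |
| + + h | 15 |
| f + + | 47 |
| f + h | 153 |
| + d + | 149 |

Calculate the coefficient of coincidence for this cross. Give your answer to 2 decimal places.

0.98

The two rarest classes, f d + and + + h, are the double crossovers. Comparing them with the parentals, only the h allele has switched, so h is the middle locus and the order is f – h – d.
f–h: (85 + 30)/1250 = 0.0920; h–d: (302 + 30)/1250 = 0.2656.
Expected DCO frequency = 0.0920 × 0.2656 ≈ 0.02444; observed = 30/1250 ≈ 0.02400.
Coefficient of coincidence = 0.02400/0.02444 ≈ 0.98.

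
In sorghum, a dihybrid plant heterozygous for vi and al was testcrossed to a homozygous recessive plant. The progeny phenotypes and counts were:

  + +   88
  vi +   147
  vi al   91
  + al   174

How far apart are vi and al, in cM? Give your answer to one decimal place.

35.8 cM

The two most frequent classes, + al (174) and vi + (147), are the parental types, so the F1 was + al / vi +.
The recombinant classes are + + and vi al: 88 + 91 = 179.
Recombination frequency = 179/500 = 0.3580 ≈ 35.8%, i.e. 35.8 cM.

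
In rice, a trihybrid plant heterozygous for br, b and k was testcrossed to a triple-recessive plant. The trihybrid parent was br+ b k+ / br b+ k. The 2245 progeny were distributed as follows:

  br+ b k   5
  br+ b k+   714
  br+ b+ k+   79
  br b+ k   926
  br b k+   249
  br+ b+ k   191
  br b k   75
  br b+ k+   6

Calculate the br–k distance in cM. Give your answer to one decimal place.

The two rarest classes, br+ b k and br b+ k+, are the double crossovers. Comparing them with the parentals, only the k allele has switched, so k is the middle locus and the order is br – k – b.
Crossovers in the br–k interval produce the single-crossover classes br b k+ and br+ b+ k (249 + 191 = 440) plus the double crossovers (11).
RF(br–k) = (440 + 11) / 2245 = 451/2245 = 0.2009 → 20.1 cM.

20.1 cM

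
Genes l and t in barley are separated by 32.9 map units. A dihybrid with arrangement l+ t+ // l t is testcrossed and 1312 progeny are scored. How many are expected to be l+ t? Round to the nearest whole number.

216

A map distance of 32.9 map units corresponds to a recombination frequency of 0.329.
The F1 is l+ t+ / l t, so l+ t is a recombinant gamete class with expected frequency r/2 = 0.329/2 = 0.1645.
Expected number = 0.1645 × 1312 = 215.82 ≈ 216.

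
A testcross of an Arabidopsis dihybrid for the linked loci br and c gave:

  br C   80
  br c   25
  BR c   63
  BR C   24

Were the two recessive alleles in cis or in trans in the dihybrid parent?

The two most frequent classes are BR c (63) and br C (80); these are the parental (non-recombinant) types.
So the F1 carried BR c on one chromosome and br C on the other — the recessive alleles are on opposite chromosomes (trans / repulsion).

trans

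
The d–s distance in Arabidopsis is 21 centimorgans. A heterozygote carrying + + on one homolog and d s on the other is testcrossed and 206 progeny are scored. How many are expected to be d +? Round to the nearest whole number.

A map distance of 21 centimorgans corresponds to a recombination frequency of 0.210.
The F1 is + + / d s, so d + is a recombinant gamete class with expected frequency r/2 = 0.210/2 = 0.1050.
Expected number = 0.1050 × 206 = 21.63 ≈ 22.

22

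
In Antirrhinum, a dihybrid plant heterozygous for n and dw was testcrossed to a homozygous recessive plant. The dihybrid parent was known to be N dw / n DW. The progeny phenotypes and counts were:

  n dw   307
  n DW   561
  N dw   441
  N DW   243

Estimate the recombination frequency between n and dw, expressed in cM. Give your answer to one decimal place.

The recombinant classes are N DW and n dw: 243 + 307 = 550.
Recombination frequency = 550/1552 = 0.3544 ≈ 35.4%, i.e. 35.4 cM.

35.4 cM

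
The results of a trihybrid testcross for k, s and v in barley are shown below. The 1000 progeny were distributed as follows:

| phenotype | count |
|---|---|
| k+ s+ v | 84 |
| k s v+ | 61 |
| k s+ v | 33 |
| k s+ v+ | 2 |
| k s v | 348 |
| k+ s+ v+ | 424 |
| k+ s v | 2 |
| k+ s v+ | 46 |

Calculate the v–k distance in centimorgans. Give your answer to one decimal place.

14.9 centimorgans

The two most frequent reciprocal classes, k+ s+ v+ and k s v, are the parental types, so the F1 was k+ s+ v+ / k s v.
The two rarest classes, k s+ v+ and k+ s v, are the double crossovers. Comparing them with the parentals, only the k allele has switched, so k is the middle locus and the order is s – k – v.
Crossovers in the k–v interval produce the single-crossover classes k+ s+ v and k s v+ (84 + 61 = 145) plus the double crossovers (4).
RF(k–v) = (145 + 4) / 1000 = 149/1000 = 0.1490 → 14.9 centimorgans.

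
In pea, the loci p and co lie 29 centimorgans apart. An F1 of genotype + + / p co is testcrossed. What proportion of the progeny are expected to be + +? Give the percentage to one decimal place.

A map distance of 29 centimorgans corresponds to a recombination frequency of 0.290.
The F1 is + + / p co, so + + is a parental gamete class with expected frequency (1 − r)/2 = 0.710/2 = 0.3550.
That is 0.3550 = 35.5% of the progeny.

35.5%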